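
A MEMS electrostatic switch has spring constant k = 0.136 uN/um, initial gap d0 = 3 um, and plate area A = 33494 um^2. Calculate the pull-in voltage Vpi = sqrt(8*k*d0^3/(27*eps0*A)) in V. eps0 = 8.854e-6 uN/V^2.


Step 1: Compute numerator: 8 * k * d0^3 = 8 * 0.136 * 3^3 = 29.376
Step 2: Compute denominator: 27 * eps0 * A = 27 * 8.854e-6 * 33494 = 8.007009
Step 3: Vpi = sqrt(29.376 / 8.007009)
Vpi = 1.92 V


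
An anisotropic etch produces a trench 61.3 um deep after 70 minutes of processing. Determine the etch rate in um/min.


Step 1: Etch rate = depth / time
Step 2: rate = 61.3 / 70
rate = 0.876 um/min


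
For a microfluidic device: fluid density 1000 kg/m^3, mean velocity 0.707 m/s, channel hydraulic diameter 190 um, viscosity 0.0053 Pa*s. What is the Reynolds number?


Step 1: Convert Dh to meters: Dh = 190e-6 m
Step 2: Re = rho * v * Dh / mu
Re = 1000 * 0.707 * 190e-6 / 0.0053
Re = 25.345


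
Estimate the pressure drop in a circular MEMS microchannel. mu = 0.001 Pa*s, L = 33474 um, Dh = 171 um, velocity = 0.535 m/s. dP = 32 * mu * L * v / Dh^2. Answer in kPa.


Step 1: Convert to SI: L = 33474e-6 m, Dh = 171e-6 m
Step 2: dP = 32 * 0.001 * 33474e-6 * 0.535 / (171e-6)^2
Step 3: dP = 19598.33 Pa
Step 4: Convert to kPa: dP = 19.6 kPa


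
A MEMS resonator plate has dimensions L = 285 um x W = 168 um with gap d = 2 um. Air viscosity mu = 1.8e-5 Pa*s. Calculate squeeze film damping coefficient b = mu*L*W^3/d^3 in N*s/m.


Step 1: Convert to SI.
L = 285e-6 m, W = 168e-6 m, d = 2e-6 m
Step 2: W^3 = (168e-6)^3 = 4.74e-12 m^3
Step 3: d^3 = (2e-6)^3 = 8.00e-18 m^3
Step 4: b = 1.8e-5 * 285e-6 * 4.74e-12 / 8.00e-18
b = 3.04e-03 N*s/m


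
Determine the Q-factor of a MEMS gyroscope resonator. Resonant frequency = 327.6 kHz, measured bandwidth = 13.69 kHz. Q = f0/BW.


Step 1: Q = f0 / bandwidth
Step 2: Q = 327.6 / 13.69
Q = 23.9


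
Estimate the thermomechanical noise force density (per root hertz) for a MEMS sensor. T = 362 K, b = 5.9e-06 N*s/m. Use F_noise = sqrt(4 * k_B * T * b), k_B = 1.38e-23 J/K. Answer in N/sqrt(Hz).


Step 1: Compute 4 * k_B * T * b
= 4 * 1.38e-23 * 362 * 5.9e-06
= 1.1790e-25 N^2/Hz
Step 2: F_noise = sqrt(1.1790e-25)
F_noise = 3.43e-13 N/sqrt(Hz)


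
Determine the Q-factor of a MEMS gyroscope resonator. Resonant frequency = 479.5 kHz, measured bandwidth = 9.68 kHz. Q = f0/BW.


Step 1: Q = f0 / bandwidth
Step 2: Q = 479.5 / 9.68
Q = 49.5


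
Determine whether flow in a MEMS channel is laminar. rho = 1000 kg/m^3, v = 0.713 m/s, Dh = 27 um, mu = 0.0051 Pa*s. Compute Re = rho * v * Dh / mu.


Step 1: Convert Dh to meters: Dh = 27e-6 m
Step 2: Re = rho * v * Dh / mu
Re = 1000 * 0.713 * 27e-6 / 0.0051
Re = 3.775
Since Re = 3.775 is below ~2300, the flow is laminar.


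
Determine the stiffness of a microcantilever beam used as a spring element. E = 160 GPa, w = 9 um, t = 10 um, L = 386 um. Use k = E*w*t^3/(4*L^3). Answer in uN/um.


Step 1: Convert E to consistent units (1 GPa = 1000 uN/um^2).
E = 160 GPa = 160000 uN/um^2
Step 2: Compute t^3 = 10^3 = 1000
Step 3: Compute L^3 = 386^3 = 57512456
Step 4: k = 160000 * 9 * 1000 / (4 * 57512456)
k = 6.2595 uN/um


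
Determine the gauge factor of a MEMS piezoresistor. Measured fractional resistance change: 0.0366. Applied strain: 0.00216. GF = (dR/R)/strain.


Step 1: Identify values.
dR/R = 0.0366, strain = 0.00216
Step 2: GF = (dR/R) / strain = 0.0366 / 0.00216
GF = 16.9


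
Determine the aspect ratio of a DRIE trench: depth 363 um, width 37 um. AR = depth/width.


Step 1: AR = depth / width
Step 2: AR = 363 / 37
AR = 9.8


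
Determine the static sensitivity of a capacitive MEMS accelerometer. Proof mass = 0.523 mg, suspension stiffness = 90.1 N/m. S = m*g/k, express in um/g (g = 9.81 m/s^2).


Step 1: Convert mass: m = 0.523 mg = 5.23e-07 kg
Step 2: S = m * g / k = 5.23e-07 * 9.81 / 90.1
Step 3: S = 5.69e-08 m/g
Step 4: Convert to um/g: S = 0.057 um/g


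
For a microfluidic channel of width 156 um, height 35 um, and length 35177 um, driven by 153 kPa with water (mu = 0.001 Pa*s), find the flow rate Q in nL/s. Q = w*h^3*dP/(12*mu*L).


Step 1: Convert all dimensions to SI (meters).
w = 156e-6 m, h = 35e-6 m, L = 35177e-6 m, dP = 153e3 Pa
Step 2: Q = w * h^3 * dP / (12 * mu * L)
Q = 156e-6 * (35e-6)^3 * 153e3 / (12 * 0.001 * 35177e-6) = 2.42426514e-09 m^3/s
Step 3: Convert Q from m^3/s to nL/s (1 m^3 = 1e12 nL, so multiply by 1e12).
Q = 2424.265 nL/s


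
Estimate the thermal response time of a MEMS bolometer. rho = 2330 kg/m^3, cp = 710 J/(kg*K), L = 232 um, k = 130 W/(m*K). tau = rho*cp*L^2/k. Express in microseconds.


Step 1: Convert L to m: L = 232e-6 m
Step 2: L^2 = (232e-6)^2 = 5.3824e-08 m^2
Step 3: tau = 2330 * 710 * 5.3824e-08 / 130 = 6.849311e-04 s
Step 4: Convert to microseconds (multiply by 1e6).
tau = 684.931 us


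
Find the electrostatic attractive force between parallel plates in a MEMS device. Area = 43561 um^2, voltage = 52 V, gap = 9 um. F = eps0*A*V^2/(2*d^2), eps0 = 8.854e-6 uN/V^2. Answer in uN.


Step 1: Identify parameters.
eps0 = 8.854e-6 uN/V^2, A = 43561 um^2, V = 52 V, d = 9 um
Step 2: Compute V^2 = 52^2 = 2704
Step 3: Compute d^2 = 9^2 = 81
Step 4: F = 0.5 * 8.854e-6 * 43561 * 2704 / 81
F = 6.438 uN


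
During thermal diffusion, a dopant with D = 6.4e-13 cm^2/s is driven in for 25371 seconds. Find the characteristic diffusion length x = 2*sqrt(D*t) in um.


Step 1: Compute D*t = 6.4e-13 * 25371 = 1.623744e-08 cm^2
Step 2: sqrt(D*t) = 1.27426e-04 cm
Step 3: x = 2 * 1.27426e-04 cm = 2.54852e-04 cm
Step 4: Convert to um (1 cm = 1e4 um): x = 2.549 um


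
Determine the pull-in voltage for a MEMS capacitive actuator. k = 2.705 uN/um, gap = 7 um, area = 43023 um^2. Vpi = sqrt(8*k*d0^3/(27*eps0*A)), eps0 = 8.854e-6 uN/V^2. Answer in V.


Step 1: Compute numerator: 8 * k * d0^3 = 8 * 2.705 * 7^3 = 7422.52
Step 2: Compute denominator: 27 * eps0 * A = 27 * 8.854e-6 * 43023 = 10.284992
Step 3: Vpi = sqrt(7422.52 / 10.284992)
Vpi = 26.86 V


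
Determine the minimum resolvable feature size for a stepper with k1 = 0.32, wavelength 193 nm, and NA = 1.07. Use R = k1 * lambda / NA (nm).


Step 1: Identify values: k1 = 0.32, lambda = 193 nm, NA = 1.07
Step 2: R = k1 * lambda / NA
R = 0.32 * 193 / 1.07
R = 57.7 nm


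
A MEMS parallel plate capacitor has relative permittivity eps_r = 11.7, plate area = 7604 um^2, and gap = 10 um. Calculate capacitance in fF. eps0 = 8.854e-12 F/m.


Step 1: Convert area to m^2: A = 7604e-12 m^2
Step 2: Convert gap to m: d = 10e-6 m
Step 3: C = eps0 * eps_r * A / d
C = 8.854e-12 * 11.7 * 7604e-12 / 10e-6
Step 4: Convert to fF (multiply by 1e15).
C = 78.77 fF


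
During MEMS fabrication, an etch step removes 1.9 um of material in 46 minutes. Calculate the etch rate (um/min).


Step 1: Etch rate = depth / time
Step 2: rate = 1.9 / 46
rate = 0.041 um/min


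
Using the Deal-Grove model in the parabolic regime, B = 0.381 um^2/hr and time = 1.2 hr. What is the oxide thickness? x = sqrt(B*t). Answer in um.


Step 1: Compute B*t = 0.381 * 1.2 = 0.4572
Step 2: x = sqrt(0.4572)
x = 0.676 um


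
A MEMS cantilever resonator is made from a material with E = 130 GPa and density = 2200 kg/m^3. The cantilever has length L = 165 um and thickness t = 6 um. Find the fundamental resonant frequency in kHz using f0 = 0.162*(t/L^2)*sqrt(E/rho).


Step 1: Convert units to SI.
t_SI = 6e-6 m, L_SI = 165e-6 m
Step 2: Calculate sqrt(E/rho).
sqrt(130e9 / 2200) = 7687.06 m/s
Step 3: Compute f0.
f0 = 0.162 * 6e-6 / (165e-6)^2 * 7687.06 = 274447.1 Hz = 274.45 kHz


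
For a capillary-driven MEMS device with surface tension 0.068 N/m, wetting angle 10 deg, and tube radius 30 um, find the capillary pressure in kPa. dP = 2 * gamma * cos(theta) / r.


Step 1: cos(10 deg) = 0.9848
Step 2: Convert r to m: r = 30e-6 m
Step 3: dP = 2 * 0.068 * 0.9848 / 30e-6 = 4464.4 Pa
Step 4: Convert Pa to kPa (divide by 1000).
dP = 4.46 kPa


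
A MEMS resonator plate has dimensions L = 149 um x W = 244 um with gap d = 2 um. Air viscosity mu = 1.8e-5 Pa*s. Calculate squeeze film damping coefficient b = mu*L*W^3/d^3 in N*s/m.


Step 1: Convert to SI.
L = 149e-6 m, W = 244e-6 m, d = 2e-6 m
Step 2: W^3 = (244e-6)^3 = 1.45e-11 m^3
Step 3: d^3 = (2e-6)^3 = 8.00e-18 m^3
Step 4: b = 1.8e-5 * 149e-6 * 1.45e-11 / 8.00e-18
b = 4.87e-03 N*s/m


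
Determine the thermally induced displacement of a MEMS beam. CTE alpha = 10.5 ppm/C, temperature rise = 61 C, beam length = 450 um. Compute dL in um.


Step 1: Convert CTE: alpha = 10.5 ppm/C = 10.5e-6 /C
Step 2: dL = 10.5e-6 * 61 * 450
dL = 0.2882 um


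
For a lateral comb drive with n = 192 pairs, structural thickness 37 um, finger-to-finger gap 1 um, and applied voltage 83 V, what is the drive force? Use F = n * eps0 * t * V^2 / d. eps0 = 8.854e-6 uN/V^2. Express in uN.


Step 1: Parameters: n=192, eps0=8.854e-6 uN/V^2, t=37 um, V=83 V, d=1 um
Step 2: V^2 = 6889
Step 3: F = 192 * 8.854e-6 * 37 * 6889 / 1
F = 433.31 uN


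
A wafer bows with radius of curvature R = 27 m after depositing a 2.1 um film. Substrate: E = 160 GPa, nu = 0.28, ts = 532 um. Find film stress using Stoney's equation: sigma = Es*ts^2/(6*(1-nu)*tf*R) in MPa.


Step 1: Compute numerator: Es * ts^2 = 160 * 532^2 = 45283840 (GPa*um^2)
Step 2: Compute denominator (R in um): 6*(1-nu)*tf*R = 6*0.72*2.1*27e6 = 244944000.0 (um^2)
Step 3: sigma (GPa) = 45283840 / 244944000.0 = 1.84874e-01 GPa
Step 4: Convert to MPa (x1000): sigma = 184.9 MPa


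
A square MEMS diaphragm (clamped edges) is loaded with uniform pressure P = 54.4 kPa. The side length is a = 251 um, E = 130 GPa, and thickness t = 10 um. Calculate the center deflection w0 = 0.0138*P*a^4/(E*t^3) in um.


Step 1: Convert pressure to compatible units (E is in GPa, so P in GPa).
P = 54.4 kPa = 54.4e-6 GPa
Step 2: Compute numerator: 0.0138 * P * a^4.
a^4 = 251^4 = 3969126001
numerator = 0.0138 * 54.4e-6 * 3969126001 = 2.9797e+03
Step 3: Compute denominator: E * t^3 = 130 * 10^3 = 130000
Step 4: w0 = numerator / denominator = 2.9797e+03 / 130000 = 0.0229 um


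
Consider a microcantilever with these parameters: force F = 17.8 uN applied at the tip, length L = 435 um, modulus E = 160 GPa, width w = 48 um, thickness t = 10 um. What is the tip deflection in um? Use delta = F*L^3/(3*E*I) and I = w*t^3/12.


Step 1: Calculate the second moment of area.
I = w * t^3 / 12 = 48 * 10^3 / 12 = 4000.0 um^4
Step 2: Convert E to consistent units (1 GPa = 1000 uN/um^2).
E = 160 GPa = 160000 uN/um^2
Step 3: Calculate tip deflection.
delta = F * L^3 / (3 * E * I)
delta = 17.8 * 435^3 / (3 * 160000 * 4000.0)
delta = 0.7631 um


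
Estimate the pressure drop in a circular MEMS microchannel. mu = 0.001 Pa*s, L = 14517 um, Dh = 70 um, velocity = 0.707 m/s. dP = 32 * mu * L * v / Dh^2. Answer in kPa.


Step 1: Convert to SI: L = 14517e-6 m, Dh = 70e-6 m
Step 2: dP = 32 * 0.001 * 14517e-6 * 0.707 / (70e-6)^2
Step 3: dP = 67027.06 Pa
Step 4: Convert to kPa: dP = 67.03 kPa


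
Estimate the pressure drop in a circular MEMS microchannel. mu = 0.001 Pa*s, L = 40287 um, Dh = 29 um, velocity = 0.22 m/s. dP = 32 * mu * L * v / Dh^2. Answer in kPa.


Step 1: Convert to SI: L = 40287e-6 m, Dh = 29e-6 m
Step 2: dP = 32 * 0.001 * 40287e-6 * 0.22 / (29e-6)^2
Step 3: dP = 337241.95 Pa
Step 4: Convert to kPa: dP = 337.24 kPa


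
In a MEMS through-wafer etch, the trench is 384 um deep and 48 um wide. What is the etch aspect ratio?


Step 1: AR = depth / width
Step 2: AR = 384 / 48
AR = 8.0


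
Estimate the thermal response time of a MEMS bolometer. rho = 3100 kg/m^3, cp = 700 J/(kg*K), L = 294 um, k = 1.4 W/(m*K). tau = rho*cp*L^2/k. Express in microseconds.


Step 1: Convert L to m: L = 294e-6 m
Step 2: L^2 = (294e-6)^2 = 8.6436e-08 m^2
Step 3: tau = 3100 * 700 * 8.6436e-08 / 1.4 = 1.339758e-01 s
Step 4: Convert to microseconds (multiply by 1e6).
tau = 133975.8 us


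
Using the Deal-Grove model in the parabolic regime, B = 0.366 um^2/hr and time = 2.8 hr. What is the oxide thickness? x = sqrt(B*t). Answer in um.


Step 1: Compute B*t = 0.366 * 2.8 = 1.0248
Step 2: x = sqrt(1.0248)
x = 1.012 um


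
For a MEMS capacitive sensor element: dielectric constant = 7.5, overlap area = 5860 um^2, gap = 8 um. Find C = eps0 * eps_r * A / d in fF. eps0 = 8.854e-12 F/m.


Step 1: Convert area to m^2: A = 5860e-12 m^2
Step 2: Convert gap to m: d = 8e-6 m
Step 3: C = eps0 * eps_r * A / d
C = 8.854e-12 * 7.5 * 5860e-12 / 8e-6
Step 4: Convert to fF (multiply by 1e15).
C = 48.64 fF


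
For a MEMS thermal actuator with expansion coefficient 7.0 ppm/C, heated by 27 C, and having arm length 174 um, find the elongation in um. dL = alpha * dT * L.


Step 1: Convert CTE: alpha = 7.0 ppm/C = 7.0e-6 /C
Step 2: dL = 7.0e-6 * 27 * 174
dL = 0.0329 um


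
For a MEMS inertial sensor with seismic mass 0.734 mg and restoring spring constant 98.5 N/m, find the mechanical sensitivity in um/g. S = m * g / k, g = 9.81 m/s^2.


Step 1: Convert mass: m = 0.734 mg = 7.34e-07 kg
Step 2: S = m * g / k = 7.34e-07 * 9.81 / 98.5
Step 3: S = 7.31e-08 m/g
Step 4: Convert to um/g: S = 0.073 um/g


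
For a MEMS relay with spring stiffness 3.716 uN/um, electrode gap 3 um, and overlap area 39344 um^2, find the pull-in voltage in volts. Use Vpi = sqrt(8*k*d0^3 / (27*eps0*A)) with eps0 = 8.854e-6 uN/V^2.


Step 1: Compute numerator: 8 * k * d0^3 = 8 * 3.716 * 3^3 = 802.656
Step 2: Compute denominator: 27 * eps0 * A = 27 * 8.854e-6 * 39344 = 9.405498
Step 3: Vpi = sqrt(802.656 / 9.405498)
Vpi = 9.24 V


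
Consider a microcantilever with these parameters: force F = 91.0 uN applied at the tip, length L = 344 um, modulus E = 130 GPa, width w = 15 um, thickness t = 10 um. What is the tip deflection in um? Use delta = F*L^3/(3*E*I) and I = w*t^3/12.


Step 1: Calculate the second moment of area.
I = w * t^3 / 12 = 15 * 10^3 / 12 = 1250.0 um^4
Step 2: Convert E to consistent units (1 GPa = 1000 uN/um^2).
E = 130 GPa = 130000 uN/um^2
Step 3: Calculate tip deflection.
delta = F * L^3 / (3 * E * I)
delta = 91.0 * 344^3 / (3 * 130000 * 1250.0)
delta = 7.5987 um


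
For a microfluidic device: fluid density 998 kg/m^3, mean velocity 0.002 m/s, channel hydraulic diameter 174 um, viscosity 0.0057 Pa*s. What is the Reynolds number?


Step 1: Convert Dh to meters: Dh = 174e-6 m
Step 2: Re = rho * v * Dh / mu
Re = 998 * 0.002 * 174e-6 / 0.0057
Re = 0.061


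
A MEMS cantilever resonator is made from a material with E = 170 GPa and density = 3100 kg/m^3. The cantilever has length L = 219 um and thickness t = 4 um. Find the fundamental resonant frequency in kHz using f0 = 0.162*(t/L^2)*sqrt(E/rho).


Step 1: Convert units to SI.
t_SI = 4e-6 m, L_SI = 219e-6 m
Step 2: Calculate sqrt(E/rho).
sqrt(170e9 / 3100) = 7405.32 m/s
Step 3: Compute f0.
f0 = 0.162 * 4e-6 / (219e-6)^2 * 7405.32 = 100053.1 Hz = 100.05 kHz


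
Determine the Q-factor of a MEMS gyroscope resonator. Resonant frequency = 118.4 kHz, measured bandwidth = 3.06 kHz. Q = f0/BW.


Step 1: Q = f0 / bandwidth
Step 2: Q = 118.4 / 3.06
Q = 38.7


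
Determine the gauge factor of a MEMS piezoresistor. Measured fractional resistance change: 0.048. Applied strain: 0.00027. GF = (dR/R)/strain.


Step 1: Identify values.
dR/R = 0.048, strain = 0.00027
Step 2: GF = (dR/R) / strain = 0.048 / 0.00027
GF = 177.8


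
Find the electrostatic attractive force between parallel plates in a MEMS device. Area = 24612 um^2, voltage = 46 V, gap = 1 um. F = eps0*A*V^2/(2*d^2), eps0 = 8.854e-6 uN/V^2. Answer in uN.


Step 1: Identify parameters.
eps0 = 8.854e-6 uN/V^2, A = 24612 um^2, V = 46 V, d = 1 um
Step 2: Compute V^2 = 46^2 = 2116
Step 3: Compute d^2 = 1^2 = 1
Step 4: F = 0.5 * 8.854e-6 * 24612 * 2116 / 1
F = 230.554 uN


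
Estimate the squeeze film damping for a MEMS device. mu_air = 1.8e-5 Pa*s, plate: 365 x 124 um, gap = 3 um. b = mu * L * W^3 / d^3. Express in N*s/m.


Step 1: Convert to SI.
L = 365e-6 m, W = 124e-6 m, d = 3e-6 m
Step 2: W^3 = (124e-6)^3 = 1.91e-12 m^3
Step 3: d^3 = (3e-6)^3 = 2.70e-17 m^3
Step 4: b = 1.8e-5 * 365e-6 * 1.91e-12 / 2.70e-17
b = 4.64e-04 N*s/m


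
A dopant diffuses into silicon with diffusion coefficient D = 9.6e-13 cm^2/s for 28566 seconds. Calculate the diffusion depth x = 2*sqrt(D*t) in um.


Step 1: Compute D*t = 9.6e-13 * 28566 = 2.742336e-08 cm^2
Step 2: sqrt(D*t) = 1.656e-04 cm
Step 3: x = 2 * 1.656e-04 cm = 3.312e-04 cm
Step 4: Convert to um (1 cm = 1e4 um): x = 3.312 um


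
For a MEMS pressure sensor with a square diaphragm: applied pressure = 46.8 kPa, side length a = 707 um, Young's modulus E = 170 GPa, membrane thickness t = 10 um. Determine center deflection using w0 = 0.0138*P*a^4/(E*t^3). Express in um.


Step 1: Convert pressure to compatible units (E is in GPa, so P in GPa).
P = 46.8 kPa = 46.8e-6 GPa
Step 2: Compute numerator: 0.0138 * P * a^4.
a^4 = 707^4 = 249849022801
numerator = 0.0138 * 46.8e-6 * 249849022801 = 1.61362e+05
Step 3: Compute denominator: E * t^3 = 170 * 10^3 = 170000
Step 4: w0 = numerator / denominator = 1.61362e+05 / 170000 = 0.9492 um


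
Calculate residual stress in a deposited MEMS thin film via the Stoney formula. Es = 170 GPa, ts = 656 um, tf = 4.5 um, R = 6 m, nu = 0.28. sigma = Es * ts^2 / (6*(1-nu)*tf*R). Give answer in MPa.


Step 1: Compute numerator: Es * ts^2 = 170 * 656^2 = 73157120 (GPa*um^2)
Step 2: Compute denominator (R in um): 6*(1-nu)*tf*R = 6*0.72*4.5*6e6 = 116640000.0 (um^2)
Step 3: sigma (GPa) = 73157120 / 116640000.0 = 6.27204e-01 GPa
Step 4: Convert to MPa (x1000): sigma = 627.2 MPa


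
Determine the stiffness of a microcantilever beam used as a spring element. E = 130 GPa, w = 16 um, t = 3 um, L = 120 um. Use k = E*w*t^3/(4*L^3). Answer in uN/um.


Step 1: Convert E to consistent units (1 GPa = 1000 uN/um^2).
E = 130 GPa = 130000 uN/um^2
Step 2: Compute t^3 = 3^3 = 27
Step 3: Compute L^3 = 120^3 = 1728000
Step 4: k = 130000 * 16 * 27 / (4 * 1728000)
k = 8.125 uN/um


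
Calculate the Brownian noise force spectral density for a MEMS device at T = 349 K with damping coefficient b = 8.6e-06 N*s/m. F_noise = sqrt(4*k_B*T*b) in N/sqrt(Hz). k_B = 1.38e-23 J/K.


Step 1: Compute 4 * k_B * T * b
= 4 * 1.38e-23 * 349 * 8.6e-06
= 1.6568e-25 N^2/Hz
Step 2: F_noise = sqrt(1.6568e-25)
F_noise = 4.07e-13 N/sqrt(Hz)


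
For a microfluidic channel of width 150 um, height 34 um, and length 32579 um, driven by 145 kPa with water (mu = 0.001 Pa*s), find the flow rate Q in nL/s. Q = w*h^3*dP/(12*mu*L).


Step 1: Convert all dimensions to SI (meters).
w = 150e-6 m, h = 34e-6 m, L = 32579e-6 m, dP = 145e3 Pa
Step 2: Q = w * h^3 * dP / (12 * mu * L)
Q = 150e-6 * (34e-6)^3 * 145e3 / (12 * 0.001 * 32579e-6) = 2.18663863e-09 m^3/s
Step 3: Convert Q from m^3/s to nL/s (1 m^3 = 1e12 nL, so multiply by 1e12).
Q = 2186.639 nL/s


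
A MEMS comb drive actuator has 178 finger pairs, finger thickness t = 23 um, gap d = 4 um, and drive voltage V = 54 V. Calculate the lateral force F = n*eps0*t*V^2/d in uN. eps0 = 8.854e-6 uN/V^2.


Step 1: Parameters: n=178, eps0=8.854e-6 uN/V^2, t=23 um, V=54 V, d=4 um
Step 2: V^2 = 2916
Step 3: F = 178 * 8.854e-6 * 23 * 2916 / 4
F = 26.425 uN


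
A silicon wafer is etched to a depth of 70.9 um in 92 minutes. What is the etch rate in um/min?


Step 1: Etch rate = depth / time
Step 2: rate = 70.9 / 92
rate = 0.771 um/min


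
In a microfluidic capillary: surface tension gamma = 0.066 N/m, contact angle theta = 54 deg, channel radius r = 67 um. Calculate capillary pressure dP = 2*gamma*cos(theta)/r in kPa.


Step 1: cos(54 deg) = 0.5878
Step 2: Convert r to m: r = 67e-6 m
Step 3: dP = 2 * 0.066 * 0.5878 / 67e-6 = 1158.1 Pa
Step 4: Convert Pa to kPa (divide by 1000).
dP = 1.16 kPa


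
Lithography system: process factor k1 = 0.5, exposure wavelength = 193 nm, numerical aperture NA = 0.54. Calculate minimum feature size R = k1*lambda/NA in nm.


Step 1: Identify values: k1 = 0.5, lambda = 193 nm, NA = 0.54
Step 2: R = k1 * lambda / NA
R = 0.5 * 193 / 0.54
R = 178.7 nm


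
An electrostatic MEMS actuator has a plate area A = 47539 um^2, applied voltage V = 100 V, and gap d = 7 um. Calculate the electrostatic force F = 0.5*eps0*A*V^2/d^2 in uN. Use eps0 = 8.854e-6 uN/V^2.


Step 1: Identify parameters.
eps0 = 8.854e-6 uN/V^2, A = 47539 um^2, V = 100 V, d = 7 um
Step 2: Compute V^2 = 100^2 = 10000
Step 3: Compute d^2 = 7^2 = 49
Step 4: F = 0.5 * 8.854e-6 * 47539 * 10000 / 49
F = 42.95 uN


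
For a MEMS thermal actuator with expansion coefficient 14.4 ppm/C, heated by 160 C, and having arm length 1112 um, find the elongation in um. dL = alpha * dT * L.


Step 1: Convert CTE: alpha = 14.4 ppm/C = 14.4e-6 /C
Step 2: dL = 14.4e-6 * 160 * 1112
dL = 2.562 um


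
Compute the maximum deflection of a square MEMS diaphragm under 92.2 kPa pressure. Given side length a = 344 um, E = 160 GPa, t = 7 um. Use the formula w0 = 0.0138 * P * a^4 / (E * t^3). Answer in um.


Step 1: Convert pressure to compatible units (E is in GPa, so P in GPa).
P = 92.2 kPa = 92.2e-6 GPa
Step 2: Compute numerator: 0.0138 * P * a^4.
a^4 = 344^4 = 14003408896
numerator = 0.0138 * 92.2e-6 * 14003408896 = 1.78174e+04
Step 3: Compute denominator: E * t^3 = 160 * 7^3 = 54880
Step 4: w0 = numerator / denominator = 1.78174e+04 / 54880 = 0.3247 um


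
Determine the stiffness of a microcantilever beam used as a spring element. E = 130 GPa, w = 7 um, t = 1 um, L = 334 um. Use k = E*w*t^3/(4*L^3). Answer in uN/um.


Step 1: Convert E to consistent units (1 GPa = 1000 uN/um^2).
E = 130 GPa = 130000 uN/um^2
Step 2: Compute t^3 = 1^3 = 1
Step 3: Compute L^3 = 334^3 = 37259704
Step 4: k = 130000 * 7 * 1 / (4 * 37259704)
k = 0.0061 uN/um


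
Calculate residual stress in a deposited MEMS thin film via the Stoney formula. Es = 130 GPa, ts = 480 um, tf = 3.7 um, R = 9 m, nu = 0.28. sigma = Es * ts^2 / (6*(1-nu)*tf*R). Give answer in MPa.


Step 1: Compute numerator: Es * ts^2 = 130 * 480^2 = 29952000 (GPa*um^2)
Step 2: Compute denominator (R in um): 6*(1-nu)*tf*R = 6*0.72*3.7*9e6 = 143856000.0 (um^2)
Step 3: sigma (GPa) = 29952000 / 143856000.0 = 2.08208e-01 GPa
Step 4: Convert to MPa (x1000): sigma = 208.2 MPa


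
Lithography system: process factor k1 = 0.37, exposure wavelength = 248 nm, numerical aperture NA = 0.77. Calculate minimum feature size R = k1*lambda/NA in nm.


Step 1: Identify values: k1 = 0.37, lambda = 248 nm, NA = 0.77
Step 2: R = k1 * lambda / NA
R = 0.37 * 248 / 0.77
R = 119.2 nm


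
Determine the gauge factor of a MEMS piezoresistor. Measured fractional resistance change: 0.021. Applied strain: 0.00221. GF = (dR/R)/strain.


Step 1: Identify values.
dR/R = 0.021, strain = 0.00221
Step 2: GF = (dR/R) / strain = 0.021 / 0.00221
GF = 9.5


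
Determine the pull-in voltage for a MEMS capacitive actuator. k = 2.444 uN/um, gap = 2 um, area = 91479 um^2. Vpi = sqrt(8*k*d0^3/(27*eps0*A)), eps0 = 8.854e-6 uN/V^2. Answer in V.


Step 1: Compute numerator: 8 * k * d0^3 = 8 * 2.444 * 2^3 = 156.416
Step 2: Compute denominator: 27 * eps0 * A = 27 * 8.854e-6 * 91479 = 21.868787
Step 3: Vpi = sqrt(156.416 / 21.868787)
Vpi = 2.67 V


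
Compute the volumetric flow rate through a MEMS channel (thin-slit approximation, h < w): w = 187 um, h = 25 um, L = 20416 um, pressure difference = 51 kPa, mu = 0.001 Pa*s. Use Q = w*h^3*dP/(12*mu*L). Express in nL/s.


Step 1: Convert all dimensions to SI (meters).
w = 187e-6 m, h = 25e-6 m, L = 20416e-6 m, dP = 51e3 Pa
Step 2: Q = w * h^3 * dP / (12 * mu * L)
Q = 187e-6 * (25e-6)^3 * 51e3 / (12 * 0.001 * 20416e-6) = 6.082469e-10 m^3/s
Step 3: Convert Q from m^3/s to nL/s (1 m^3 = 1e12 nL, so multiply by 1e12).
Q = 608.247 nL/s


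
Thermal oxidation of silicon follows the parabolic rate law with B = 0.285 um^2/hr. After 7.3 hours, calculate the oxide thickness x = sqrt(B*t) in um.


Step 1: Compute B*t = 0.285 * 7.3 = 2.0805
Step 2: x = sqrt(2.0805)
x = 1.442 um


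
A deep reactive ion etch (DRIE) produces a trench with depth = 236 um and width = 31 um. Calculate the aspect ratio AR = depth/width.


Step 1: AR = depth / width
Step 2: AR = 236 / 31
AR = 7.6


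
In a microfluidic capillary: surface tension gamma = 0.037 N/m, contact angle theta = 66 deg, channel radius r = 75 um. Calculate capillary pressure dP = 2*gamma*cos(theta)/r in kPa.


Step 1: cos(66 deg) = 0.4067
Step 2: Convert r to m: r = 75e-6 m
Step 3: dP = 2 * 0.037 * 0.4067 / 75e-6 = 401.3 Pa
Step 4: Convert Pa to kPa (divide by 1000).
dP = 0.4 kPa


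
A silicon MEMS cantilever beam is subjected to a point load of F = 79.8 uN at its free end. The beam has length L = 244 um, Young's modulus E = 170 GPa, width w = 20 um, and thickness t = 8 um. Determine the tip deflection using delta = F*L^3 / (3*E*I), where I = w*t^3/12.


Step 1: Calculate the second moment of area.
I = w * t^3 / 12 = 20 * 8^3 / 12 = 853.3333 um^4
Step 2: Convert E to consistent units (1 GPa = 1000 uN/um^2).
E = 170 GPa = 170000 uN/um^2
Step 3: Calculate tip deflection.
delta = F * L^3 / (3 * E * I)
delta = 79.8 * 244^3 / (3 * 170000 * 853.3333)
delta = 2.6637 um


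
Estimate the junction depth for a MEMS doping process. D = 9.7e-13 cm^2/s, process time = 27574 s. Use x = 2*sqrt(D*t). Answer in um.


Step 1: Compute D*t = 9.7e-13 * 27574 = 2.674678e-08 cm^2
Step 2: sqrt(D*t) = 1.63544e-04 cm
Step 3: x = 2 * 1.63544e-04 cm = 3.27088e-04 cm
Step 4: Convert to um (1 cm = 1e4 um): x = 3.271 um


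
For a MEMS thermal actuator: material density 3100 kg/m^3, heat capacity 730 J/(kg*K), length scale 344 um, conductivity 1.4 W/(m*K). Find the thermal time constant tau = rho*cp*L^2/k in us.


Step 1: Convert L to m: L = 344e-6 m
Step 2: L^2 = (344e-6)^2 = 1.18336e-07 m^2
Step 3: tau = 3100 * 730 * 1.18336e-07 / 1.4 = 1.9128169143e-01 s
Step 4: Convert to microseconds (multiply by 1e6).
tau = 191281.691 us


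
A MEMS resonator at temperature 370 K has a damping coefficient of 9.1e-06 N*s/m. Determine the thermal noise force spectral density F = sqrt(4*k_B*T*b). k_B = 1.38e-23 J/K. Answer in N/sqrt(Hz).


Step 1: Compute 4 * k_B * T * b
= 4 * 1.38e-23 * 370 * 9.1e-06
= 1.8586e-25 N^2/Hz
Step 2: F_noise = sqrt(1.8586e-25)
F_noise = 4.31e-13 N/sqrt(Hz)


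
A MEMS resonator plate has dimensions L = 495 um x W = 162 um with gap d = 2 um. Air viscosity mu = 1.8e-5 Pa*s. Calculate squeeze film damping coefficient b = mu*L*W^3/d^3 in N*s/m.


Step 1: Convert to SI.
L = 495e-6 m, W = 162e-6 m, d = 2e-6 m
Step 2: W^3 = (162e-6)^3 = 4.25e-12 m^3
Step 3: d^3 = (2e-6)^3 = 8.00e-18 m^3
Step 4: b = 1.8e-5 * 495e-6 * 4.25e-12 / 8.00e-18
b = 4.74e-03 N*s/m


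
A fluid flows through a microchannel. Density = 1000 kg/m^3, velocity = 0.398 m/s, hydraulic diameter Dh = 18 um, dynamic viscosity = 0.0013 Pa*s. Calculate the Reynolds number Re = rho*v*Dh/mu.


Step 1: Convert Dh to meters: Dh = 18e-6 m
Step 2: Re = rho * v * Dh / mu
Re = 1000 * 0.398 * 18e-6 / 0.0013
Re = 5.511


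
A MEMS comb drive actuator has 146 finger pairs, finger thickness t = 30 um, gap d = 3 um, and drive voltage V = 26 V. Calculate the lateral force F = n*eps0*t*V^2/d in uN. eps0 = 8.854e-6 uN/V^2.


Step 1: Parameters: n=146, eps0=8.854e-6 uN/V^2, t=30 um, V=26 V, d=3 um
Step 2: V^2 = 676
Step 3: F = 146 * 8.854e-6 * 30 * 676 / 3
F = 8.739 uN


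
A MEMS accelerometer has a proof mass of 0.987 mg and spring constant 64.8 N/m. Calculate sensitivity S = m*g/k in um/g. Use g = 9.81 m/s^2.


Step 1: Convert mass: m = 0.987 mg = 9.87e-07 kg
Step 2: S = m * g / k = 9.87e-07 * 9.81 / 64.8
Step 3: S = 1.49e-07 m/g
Step 4: Convert to um/g: S = 0.149 um/g


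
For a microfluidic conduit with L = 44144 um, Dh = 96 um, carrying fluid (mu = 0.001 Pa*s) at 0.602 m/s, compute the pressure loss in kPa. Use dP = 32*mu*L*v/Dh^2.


Step 1: Convert to SI: L = 44144e-6 m, Dh = 96e-6 m
Step 2: dP = 32 * 0.001 * 44144e-6 * 0.602 / (96e-6)^2
Step 3: dP = 92273.22 Pa
Step 4: Convert to kPa: dP = 92.27 kPa


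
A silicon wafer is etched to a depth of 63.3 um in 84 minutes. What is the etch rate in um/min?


Step 1: Etch rate = depth / time
Step 2: rate = 63.3 / 84
rate = 0.754 um/min


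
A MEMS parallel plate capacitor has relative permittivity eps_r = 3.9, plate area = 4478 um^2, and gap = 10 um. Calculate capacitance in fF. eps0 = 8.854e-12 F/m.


Step 1: Convert area to m^2: A = 4478e-12 m^2
Step 2: Convert gap to m: d = 10e-6 m
Step 3: C = eps0 * eps_r * A / d
C = 8.854e-12 * 3.9 * 4478e-12 / 10e-6
Step 4: Convert to fF (multiply by 1e15).
C = 15.46 fF


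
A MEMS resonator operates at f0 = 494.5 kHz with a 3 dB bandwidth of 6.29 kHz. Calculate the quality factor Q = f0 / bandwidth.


Step 1: Q = f0 / bandwidth
Step 2: Q = 494.5 / 6.29
Q = 78.6


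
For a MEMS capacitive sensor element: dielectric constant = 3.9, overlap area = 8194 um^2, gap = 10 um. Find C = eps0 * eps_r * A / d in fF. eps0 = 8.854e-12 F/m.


Step 1: Convert area to m^2: A = 8194e-12 m^2
Step 2: Convert gap to m: d = 10e-6 m
Step 3: C = eps0 * eps_r * A / d
C = 8.854e-12 * 3.9 * 8194e-12 / 10e-6
Step 4: Convert to fF (multiply by 1e15).
C = 28.29 fF


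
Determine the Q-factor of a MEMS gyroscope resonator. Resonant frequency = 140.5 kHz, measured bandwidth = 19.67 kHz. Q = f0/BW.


Step 1: Q = f0 / bandwidth
Step 2: Q = 140.5 / 19.67
Q = 7.1


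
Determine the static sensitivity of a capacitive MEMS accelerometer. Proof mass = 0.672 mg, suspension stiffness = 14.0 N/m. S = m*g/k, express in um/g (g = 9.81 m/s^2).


Step 1: Convert mass: m = 0.672 mg = 6.72e-07 kg
Step 2: S = m * g / k = 6.72e-07 * 9.81 / 14.0
Step 3: S = 4.71e-07 m/g
Step 4: Convert to um/g: S = 0.471 um/g


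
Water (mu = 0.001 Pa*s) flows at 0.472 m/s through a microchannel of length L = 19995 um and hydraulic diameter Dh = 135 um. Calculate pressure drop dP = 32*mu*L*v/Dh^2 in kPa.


Step 1: Convert to SI: L = 19995e-6 m, Dh = 135e-6 m
Step 2: dP = 32 * 0.001 * 19995e-6 * 0.472 / (135e-6)^2
Step 3: dP = 16570.89 Pa
Step 4: Convert to kPa: dP = 16.57 kPa


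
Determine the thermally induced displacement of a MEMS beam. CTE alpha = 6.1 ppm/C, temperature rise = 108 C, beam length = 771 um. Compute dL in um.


Step 1: Convert CTE: alpha = 6.1 ppm/C = 6.1e-6 /C
Step 2: dL = 6.1e-6 * 108 * 771
dL = 0.5079 um


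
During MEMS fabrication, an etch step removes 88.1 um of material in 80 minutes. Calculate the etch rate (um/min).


Step 1: Etch rate = depth / time
Step 2: rate = 88.1 / 80
rate = 1.101 um/min


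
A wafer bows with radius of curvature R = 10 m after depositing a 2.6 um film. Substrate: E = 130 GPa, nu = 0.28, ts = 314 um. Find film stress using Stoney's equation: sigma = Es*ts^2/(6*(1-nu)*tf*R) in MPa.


Step 1: Compute numerator: Es * ts^2 = 130 * 314^2 = 12817480 (GPa*um^2)
Step 2: Compute denominator (R in um): 6*(1-nu)*tf*R = 6*0.72*2.6*10e6 = 112320000.0 (um^2)
Step 3: sigma (GPa) = 12817480 / 112320000.0 = 1.14116e-01 GPa
Step 4: Convert to MPa (x1000): sigma = 114.1 MPa


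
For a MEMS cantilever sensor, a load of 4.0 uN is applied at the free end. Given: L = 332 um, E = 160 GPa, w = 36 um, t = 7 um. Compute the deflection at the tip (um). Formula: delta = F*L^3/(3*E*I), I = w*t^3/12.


Step 1: Calculate the second moment of area.
I = w * t^3 / 12 = 36 * 7^3 / 12 = 1029.0 um^4
Step 2: Convert E to consistent units (1 GPa = 1000 uN/um^2).
E = 160 GPa = 160000 uN/um^2
Step 3: Calculate tip deflection.
delta = F * L^3 / (3 * E * I)
delta = 4.0 * 332^3 / (3 * 160000 * 1029.0)
delta = 0.2964 um


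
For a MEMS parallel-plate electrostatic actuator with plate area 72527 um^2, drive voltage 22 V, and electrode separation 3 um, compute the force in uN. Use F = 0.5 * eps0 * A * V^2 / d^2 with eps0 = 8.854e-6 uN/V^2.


Step 1: Identify parameters.
eps0 = 8.854e-6 uN/V^2, A = 72527 um^2, V = 22 V, d = 3 um
Step 2: Compute V^2 = 22^2 = 484
Step 3: Compute d^2 = 3^2 = 9
Step 4: F = 0.5 * 8.854e-6 * 72527 * 484 / 9
F = 17.267 uN


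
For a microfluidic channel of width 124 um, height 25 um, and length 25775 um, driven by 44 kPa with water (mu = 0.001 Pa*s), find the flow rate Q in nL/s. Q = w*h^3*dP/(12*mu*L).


Step 1: Convert all dimensions to SI (meters).
w = 124e-6 m, h = 25e-6 m, L = 25775e-6 m, dP = 44e3 Pa
Step 2: Q = w * h^3 * dP / (12 * mu * L)
Q = 124e-6 * (25e-6)^3 * 44e3 / (12 * 0.001 * 25775e-6) = 2.7562237e-10 m^3/s
Step 3: Convert Q from m^3/s to nL/s (1 m^3 = 1e12 nL, so multiply by 1e12).
Q = 275.622 nL/s


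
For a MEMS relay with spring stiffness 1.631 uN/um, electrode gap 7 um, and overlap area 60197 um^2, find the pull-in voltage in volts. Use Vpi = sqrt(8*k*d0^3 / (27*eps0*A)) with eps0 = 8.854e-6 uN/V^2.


Step 1: Compute numerator: 8 * k * d0^3 = 8 * 1.631 * 7^3 = 4475.464
Step 2: Compute denominator: 27 * eps0 * A = 27 * 8.854e-6 * 60197 = 14.390574
Step 3: Vpi = sqrt(4475.464 / 14.390574)
Vpi = 17.64 V


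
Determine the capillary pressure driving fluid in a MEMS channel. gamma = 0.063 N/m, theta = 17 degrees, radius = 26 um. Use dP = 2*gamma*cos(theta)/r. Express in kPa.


Step 1: cos(17 deg) = 0.9563
Step 2: Convert r to m: r = 26e-6 m
Step 3: dP = 2 * 0.063 * 0.9563 / 26e-6 = 4634.4 Pa
Step 4: Convert Pa to kPa (divide by 1000).
dP = 4.63 kPa


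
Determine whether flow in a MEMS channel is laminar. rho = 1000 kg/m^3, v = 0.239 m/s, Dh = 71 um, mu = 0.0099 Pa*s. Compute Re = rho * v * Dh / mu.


Step 1: Convert Dh to meters: Dh = 71e-6 m
Step 2: Re = rho * v * Dh / mu
Re = 1000 * 0.239 * 71e-6 / 0.0099
Re = 1.714
Since Re = 1.714 is below ~2300, the flow is laminar.


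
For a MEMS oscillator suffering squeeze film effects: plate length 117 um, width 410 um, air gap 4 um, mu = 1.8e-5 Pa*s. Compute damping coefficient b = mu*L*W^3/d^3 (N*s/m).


Step 1: Convert to SI.
L = 117e-6 m, W = 410e-6 m, d = 4e-6 m
Step 2: W^3 = (410e-6)^3 = 6.89e-11 m^3
Step 3: d^3 = (4e-6)^3 = 6.40e-17 m^3
Step 4: b = 1.8e-5 * 117e-6 * 6.89e-11 / 6.40e-17
b = 2.27e-03 N*s/m


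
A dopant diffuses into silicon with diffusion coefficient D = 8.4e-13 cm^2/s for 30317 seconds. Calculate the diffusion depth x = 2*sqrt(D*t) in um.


Step 1: Compute D*t = 8.4e-13 * 30317 = 2.546628e-08 cm^2
Step 2: sqrt(D*t) = 1.59582e-04 cm
Step 3: x = 2 * 1.59582e-04 cm = 3.19164e-04 cm
Step 4: Convert to um (1 cm = 1e4 um): x = 3.192 um


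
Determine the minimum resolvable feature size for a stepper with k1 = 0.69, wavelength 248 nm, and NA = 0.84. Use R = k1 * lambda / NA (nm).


Step 1: Identify values: k1 = 0.69, lambda = 248 nm, NA = 0.84
Step 2: R = k1 * lambda / NA
R = 0.69 * 248 / 0.84
R = 203.7 nm


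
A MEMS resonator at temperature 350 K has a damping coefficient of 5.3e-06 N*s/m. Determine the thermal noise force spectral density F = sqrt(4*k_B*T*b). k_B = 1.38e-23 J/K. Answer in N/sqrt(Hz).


Step 1: Compute 4 * k_B * T * b
= 4 * 1.38e-23 * 350 * 5.3e-06
= 1.0240e-25 N^2/Hz
Step 2: F_noise = sqrt(1.0240e-25)
F_noise = 3.20e-13 N/sqrt(Hz)


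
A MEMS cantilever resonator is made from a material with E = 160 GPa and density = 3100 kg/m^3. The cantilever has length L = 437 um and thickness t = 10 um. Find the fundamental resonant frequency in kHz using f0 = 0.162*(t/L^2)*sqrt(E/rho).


Step 1: Convert units to SI.
t_SI = 10e-6 m, L_SI = 437e-6 m
Step 2: Calculate sqrt(E/rho).
sqrt(160e9 / 3100) = 7184.21 m/s
Step 3: Compute f0.
f0 = 0.162 * 10e-6 / (437e-6)^2 * 7184.21 = 60944.0 Hz = 60.94 kHz


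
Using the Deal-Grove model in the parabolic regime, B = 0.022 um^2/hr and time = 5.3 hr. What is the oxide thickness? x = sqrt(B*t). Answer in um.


Step 1: Compute B*t = 0.022 * 5.3 = 0.1166
Step 2: x = sqrt(0.1166)
x = 0.341 um


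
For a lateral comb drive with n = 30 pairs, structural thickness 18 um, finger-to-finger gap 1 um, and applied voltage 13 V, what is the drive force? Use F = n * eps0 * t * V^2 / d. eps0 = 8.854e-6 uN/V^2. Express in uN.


Step 1: Parameters: n=30, eps0=8.854e-6 uN/V^2, t=18 um, V=13 V, d=1 um
Step 2: V^2 = 169
Step 3: F = 30 * 8.854e-6 * 18 * 169 / 1
F = 0.808 uN


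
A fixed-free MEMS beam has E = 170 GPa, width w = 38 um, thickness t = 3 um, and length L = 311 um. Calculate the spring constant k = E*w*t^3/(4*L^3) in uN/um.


Step 1: Convert E to consistent units (1 GPa = 1000 uN/um^2).
E = 170 GPa = 170000 uN/um^2
Step 2: Compute t^3 = 3^3 = 27
Step 3: Compute L^3 = 311^3 = 30080231
Step 4: k = 170000 * 38 * 27 / (4 * 30080231)
k = 1.4496 uN/um


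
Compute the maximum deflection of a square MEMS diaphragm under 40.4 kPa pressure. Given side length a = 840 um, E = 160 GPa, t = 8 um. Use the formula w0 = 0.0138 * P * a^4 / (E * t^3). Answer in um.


Step 1: Convert pressure to compatible units (E is in GPa, so P in GPa).
P = 40.4 kPa = 40.4e-6 GPa
Step 2: Compute numerator: 0.0138 * P * a^4.
a^4 = 840^4 = 497871360000
numerator = 0.0138 * 40.4e-6 * 497871360000 = 2.775732e+05
Step 3: Compute denominator: E * t^3 = 160 * 8^3 = 81920
Step 4: w0 = numerator / denominator = 2.775732e+05 / 81920 = 3.3883 um


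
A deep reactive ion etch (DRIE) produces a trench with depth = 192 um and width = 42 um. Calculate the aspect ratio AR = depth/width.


Step 1: AR = depth / width
Step 2: AR = 192 / 42
AR = 4.6


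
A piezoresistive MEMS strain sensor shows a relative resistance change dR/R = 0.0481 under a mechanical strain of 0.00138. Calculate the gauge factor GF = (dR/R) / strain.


Step 1: Identify values.
dR/R = 0.0481, strain = 0.00138
Step 2: GF = (dR/R) / strain = 0.0481 / 0.00138
GF = 34.9


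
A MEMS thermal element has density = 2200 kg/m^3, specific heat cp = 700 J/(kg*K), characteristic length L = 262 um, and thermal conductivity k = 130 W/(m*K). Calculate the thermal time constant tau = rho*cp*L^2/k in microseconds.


Step 1: Convert L to m: L = 262e-6 m
Step 2: L^2 = (262e-6)^2 = 6.8644e-08 m^2
Step 3: tau = 2200 * 700 * 6.8644e-08 / 130 = 8.1316738e-04 s
Step 4: Convert to microseconds (multiply by 1e6).
tau = 813.167 us


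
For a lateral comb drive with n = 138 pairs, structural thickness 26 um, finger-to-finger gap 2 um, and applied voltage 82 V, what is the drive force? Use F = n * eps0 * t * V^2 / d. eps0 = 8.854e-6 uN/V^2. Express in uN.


Step 1: Parameters: n=138, eps0=8.854e-6 uN/V^2, t=26 um, V=82 V, d=2 um
Step 2: V^2 = 6724
Step 3: F = 138 * 8.854e-6 * 26 * 6724 / 2
F = 106.805 uN


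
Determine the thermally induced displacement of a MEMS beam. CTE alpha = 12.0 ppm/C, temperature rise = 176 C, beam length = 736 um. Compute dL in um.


Step 1: Convert CTE: alpha = 12.0 ppm/C = 12.0e-6 /C
Step 2: dL = 12.0e-6 * 176 * 736
dL = 1.5544 um


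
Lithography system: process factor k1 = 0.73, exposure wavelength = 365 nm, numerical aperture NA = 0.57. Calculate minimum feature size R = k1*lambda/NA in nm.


Step 1: Identify values: k1 = 0.73, lambda = 365 nm, NA = 0.57
Step 2: R = k1 * lambda / NA
R = 0.73 * 365 / 0.57
R = 467.5 nm


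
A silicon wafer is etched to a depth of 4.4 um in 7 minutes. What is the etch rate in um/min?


Step 1: Etch rate = depth / time
Step 2: rate = 4.4 / 7
rate = 0.629 um/min


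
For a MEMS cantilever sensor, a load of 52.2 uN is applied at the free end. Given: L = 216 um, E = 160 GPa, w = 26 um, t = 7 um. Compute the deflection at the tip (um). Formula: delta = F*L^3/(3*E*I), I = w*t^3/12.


Step 1: Calculate the second moment of area.
I = w * t^3 / 12 = 26 * 7^3 / 12 = 743.1667 um^4
Step 2: Convert E to consistent units (1 GPa = 1000 uN/um^2).
E = 160 GPa = 160000 uN/um^2
Step 3: Calculate tip deflection.
delta = F * L^3 / (3 * E * I)
delta = 52.2 * 216^3 / (3 * 160000 * 743.1667)
delta = 1.4747 um


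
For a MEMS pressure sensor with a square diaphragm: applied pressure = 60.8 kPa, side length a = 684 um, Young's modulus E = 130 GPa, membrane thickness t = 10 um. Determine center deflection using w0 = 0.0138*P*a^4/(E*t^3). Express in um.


Step 1: Convert pressure to compatible units (E is in GPa, so P in GPa).
P = 60.8 kPa = 60.8e-6 GPa
Step 2: Compute numerator: 0.0138 * P * a^4.
a^4 = 684^4 = 218889236736
numerator = 0.0138 * 60.8e-6 * 218889236736 = 1.836568e+05
Step 3: Compute denominator: E * t^3 = 130 * 10^3 = 130000
Step 4: w0 = numerator / denominator = 1.836568e+05 / 130000 = 1.4127 um
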